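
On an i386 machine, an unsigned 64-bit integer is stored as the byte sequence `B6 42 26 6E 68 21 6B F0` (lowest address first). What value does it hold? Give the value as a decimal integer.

Little-endian stores the least-significant byte at the lowest address.
Reassemble most-significant byte first: F0 6B 21 68 6E 26 42 B6 → 0xF06B21686E2642B6.
0xF06B21686E2642B6 = 17323977124019061430.

17323977124019061430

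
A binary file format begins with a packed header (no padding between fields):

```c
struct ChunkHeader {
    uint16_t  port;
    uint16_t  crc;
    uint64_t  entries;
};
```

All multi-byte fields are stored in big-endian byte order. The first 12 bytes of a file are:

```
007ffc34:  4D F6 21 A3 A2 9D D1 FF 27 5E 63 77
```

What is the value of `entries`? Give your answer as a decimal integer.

11717752699295261559

`entries` follows `port` (2 B), `crc` (2 B), so it starts at offset 2 + 2 = 4 and occupies 8 bytes.
Bytes at offsets 4..11: A2 9D D1 FF 27 5E 63 77.
Big-endian: lowest address holds the most-significant byte.
The bytes are already most-significant first: 0xA29DD1FF275E6377.
0xA29DD1FF275E6377 = 11717752699295261559.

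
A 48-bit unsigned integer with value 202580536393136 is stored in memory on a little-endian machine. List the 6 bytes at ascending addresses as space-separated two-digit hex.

202580536393136 in hexadecimal, padded to 48 bits, is 0xB83EF4E8FDB0.
Split into bytes (most-significant first): B8 3E F4 E8 FD B0.
Little-endian stores the least-significant byte at the lowest address.
So at ascending addresses the bytes are B0 FD E8 F4 3E B8.

B0 FD E8 F4 3E B8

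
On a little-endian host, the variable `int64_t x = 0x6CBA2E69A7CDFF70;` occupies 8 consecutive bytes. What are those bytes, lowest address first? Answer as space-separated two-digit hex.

70 FF CD A7 69 2E BA 6C

Split into bytes (most-significant first): 6C BA 2E 69 A7 CD FF 70.
In little-endian order the low byte comes first in memory.
So at ascending addresses the bytes are 70 FF CD A7 69 2E BA 6C.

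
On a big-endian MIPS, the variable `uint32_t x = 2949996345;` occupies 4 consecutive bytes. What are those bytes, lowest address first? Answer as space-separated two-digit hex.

2949996345 in hexadecimal, padded to 32 bits, is 0xAFD55F39.
Split into bytes (most-significant first): AF D5 5F 39.
Big-endian stores the most-significant byte at the lowest address.
So the memory order matches the most-significant-first order: AF D5 5F 39.

AF D5 5F 39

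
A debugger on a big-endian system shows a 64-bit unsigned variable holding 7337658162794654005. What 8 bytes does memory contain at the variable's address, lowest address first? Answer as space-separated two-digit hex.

65 D4 99 38 F4 9E E9 35

7337658162794654005 in hexadecimal, padded to 64 bits, is 0x65D49938F49EE935.
Split into bytes (most-significant first): 65 D4 99 38 F4 9E E9 35.
Big-endian: lowest address holds the most-significant byte.
So the memory order matches the most-significant-first order: 65 D4 99 38 F4 9E E9 35.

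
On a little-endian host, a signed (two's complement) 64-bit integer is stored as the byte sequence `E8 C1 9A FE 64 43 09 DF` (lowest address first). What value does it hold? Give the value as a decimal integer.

-2375293227413880344

Little-endian: lowest address holds the least-significant byte.
Reassemble most-significant byte first: DF 09 43 64 FE 9A C1 E8 → 0xDF094364FE9AC1E8.
Top bit is set, so as a signed 64-bit value this is 0xDF094364FE9AC1E8 − 2^64 = -2375293227413880344.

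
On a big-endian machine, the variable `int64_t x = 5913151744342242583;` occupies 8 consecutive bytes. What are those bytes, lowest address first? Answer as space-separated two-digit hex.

5913151744342242583 in hexadecimal, padded to 64 bits, is 0x520FBC2EA8803517.
Split into bytes (most-significant first): 52 0F BC 2E A8 80 35 17.
Big-endian stores the most-significant byte at the lowest address.
So the memory order matches the most-significant-first order: 52 0F BC 2E A8 80 35 17.

52 0F BC 2E A8 80 35 17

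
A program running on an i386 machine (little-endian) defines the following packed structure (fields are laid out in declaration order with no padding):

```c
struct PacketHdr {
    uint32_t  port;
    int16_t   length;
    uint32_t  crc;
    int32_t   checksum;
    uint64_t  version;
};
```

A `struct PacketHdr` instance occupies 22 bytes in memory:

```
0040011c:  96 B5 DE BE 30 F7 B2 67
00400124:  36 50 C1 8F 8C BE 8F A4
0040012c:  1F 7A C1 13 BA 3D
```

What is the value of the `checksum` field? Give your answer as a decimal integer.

-1098084415

`checksum` follows `port` (4 B), `length` (2 B), `crc` (4 B), so it starts at offset 4 + 2 + 4 = 10 and occupies 4 bytes.
Bytes at offsets 10..13: C1 8F 8C BE.
Little-endian stores the least-significant byte at the lowest address.
Reassemble most-significant byte first: BE 8C 8F C1 → 0xBE8C8FC1.
Top bit is set, so as a signed 32-bit value this is 0xBE8C8FC1 − 2^32 = -1098084415.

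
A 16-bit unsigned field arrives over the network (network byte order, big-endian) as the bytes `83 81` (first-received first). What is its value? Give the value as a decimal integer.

In big-endian order the high byte comes first in memory.
The bytes are already most-significant first: 0x8381.
0x8381 = 33665.

33665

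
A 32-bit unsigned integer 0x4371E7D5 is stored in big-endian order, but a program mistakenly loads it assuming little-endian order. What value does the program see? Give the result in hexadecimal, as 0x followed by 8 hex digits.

Stored big-endian, the bytes at ascending addresses are 43 71 E7 D5.
Read back as little-endian, the first byte is least significant, giving 0xD5E77143.

0xD5E77143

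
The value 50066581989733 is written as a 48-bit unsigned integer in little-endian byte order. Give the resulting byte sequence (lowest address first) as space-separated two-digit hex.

65 A9 D5 08 89 2D

50066581989733 in hexadecimal, padded to 48 bits, is 0x2D8908D5A965.
Split into bytes (most-significant first): 2D 89 08 D5 A9 65.
Little-endian stores the least-significant byte at the lowest address.
So at ascending addresses the bytes are 65 A9 D5 08 89 2D.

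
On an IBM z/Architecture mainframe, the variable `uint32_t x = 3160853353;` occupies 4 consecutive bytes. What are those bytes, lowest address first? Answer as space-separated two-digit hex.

BC 66 CB 69

3160853353 in hexadecimal, padded to 32 bits, is 0xBC66CB69.
Split into bytes (most-significant first): BC 66 CB 69.
Big-endian stores the most-significant byte at the lowest address.
So the memory order matches the most-significant-first order: BC 66 CB 69.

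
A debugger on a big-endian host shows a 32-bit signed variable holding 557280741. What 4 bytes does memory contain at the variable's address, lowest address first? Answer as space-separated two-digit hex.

21 37 6D E5

557280741 in hexadecimal, padded to 32 bits, is 0x21376DE5.
Split into bytes (most-significant first): 21 37 6D E5.
Big-endian stores the most-significant byte at the lowest address.
So the memory order matches the most-significant-first order: 21 37 6D E5.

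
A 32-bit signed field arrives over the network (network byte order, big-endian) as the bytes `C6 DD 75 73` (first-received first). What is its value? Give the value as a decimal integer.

-958565005

Big-endian: lowest address holds the most-significant byte.
The bytes are already most-significant first: 0xC6DD7573.
Top bit is set, so as a signed 32-bit value this is 0xC6DD7573 − 2^32 = -958565005.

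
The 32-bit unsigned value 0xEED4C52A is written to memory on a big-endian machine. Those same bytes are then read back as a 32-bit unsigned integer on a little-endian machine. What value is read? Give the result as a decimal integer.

Stored big-endian, the bytes at ascending addresses are EE D4 C5 2A.
Read back as little-endian, the first byte is least significant, giving 0x2AC5D4EE.
0x2AC5D4EE = 717608174.

717608174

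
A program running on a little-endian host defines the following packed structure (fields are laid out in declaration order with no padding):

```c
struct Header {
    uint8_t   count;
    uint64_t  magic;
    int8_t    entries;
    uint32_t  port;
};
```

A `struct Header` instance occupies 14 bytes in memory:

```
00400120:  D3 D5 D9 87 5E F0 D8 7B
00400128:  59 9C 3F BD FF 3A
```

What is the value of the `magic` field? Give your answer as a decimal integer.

6447985818400709077

`magic` follows `count` (1 byte), so it starts at byte offset 1 and occupies 8 bytes.
Bytes at offsets 1..8: D5 D9 87 5E F0 D8 7B 59.
In little-endian order the low byte comes first in memory.
Reassemble most-significant byte first: 59 7B D8 F0 5E 87 D9 D5 → 0x597BD8F05E87D9D5.
0x597BD8F05E87D9D5 = 6447985818400709077.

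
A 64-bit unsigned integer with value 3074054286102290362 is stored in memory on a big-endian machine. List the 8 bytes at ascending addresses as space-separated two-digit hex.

2A A9 3C 16 0F 64 DF BA

3074054286102290362 in hexadecimal, padded to 64 bits, is 0x2AA93C160F64DFBA.
Split into bytes (most-significant first): 2A A9 3C 16 0F 64 DF BA.
In big-endian order the high byte comes first in memory.
So the memory order matches the most-significant-first order: 2A A9 3C 16 0F 64 DF BA.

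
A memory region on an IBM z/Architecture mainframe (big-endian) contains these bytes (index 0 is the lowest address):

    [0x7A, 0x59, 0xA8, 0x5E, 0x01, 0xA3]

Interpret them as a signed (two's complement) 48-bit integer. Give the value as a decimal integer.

Big-endian: lowest address holds the most-significant byte.
The bytes are already most-significant first: 0x7A59A85E01A3.
0x7A59A85E01A3 = 134525495411107.

134525495411107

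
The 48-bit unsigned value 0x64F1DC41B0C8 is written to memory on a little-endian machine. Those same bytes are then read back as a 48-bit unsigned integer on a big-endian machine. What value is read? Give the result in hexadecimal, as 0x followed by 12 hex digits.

0xC8B041DCF164

Stored little-endian, the bytes at ascending addresses are C8 B0 41 DC F1 64.
Read back as big-endian, the last byte is least significant, giving 0xC8B041DCF164.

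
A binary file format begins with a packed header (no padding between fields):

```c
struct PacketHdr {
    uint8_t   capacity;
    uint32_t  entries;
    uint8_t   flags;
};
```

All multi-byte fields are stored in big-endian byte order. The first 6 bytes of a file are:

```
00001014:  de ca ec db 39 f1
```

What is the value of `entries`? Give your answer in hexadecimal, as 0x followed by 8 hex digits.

`entries` follows `capacity` (1 byte), so it starts at byte offset 1 and occupies 4 bytes.
Bytes at offsets 1..4: CA EC DB 39.
In big-endian order the high byte comes first in memory.
The bytes are already most-significant first: 0xCAECDB39.

0xCAECDB39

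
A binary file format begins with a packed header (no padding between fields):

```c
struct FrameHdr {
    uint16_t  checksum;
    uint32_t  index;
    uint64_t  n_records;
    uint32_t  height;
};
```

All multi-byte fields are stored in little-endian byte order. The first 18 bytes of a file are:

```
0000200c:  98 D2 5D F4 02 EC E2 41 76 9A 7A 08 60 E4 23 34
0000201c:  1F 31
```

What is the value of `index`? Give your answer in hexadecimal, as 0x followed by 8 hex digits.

`index` follows `checksum` (2 bytes), so it starts at byte offset 2 and occupies 4 bytes.
Bytes at offsets 2..5: 5D F4 02 EC.
Little-endian: lowest address holds the least-significant byte.
Reassemble most-significant byte first: EC 02 F4 5D → 0xEC02F45D.

0xEC02F45D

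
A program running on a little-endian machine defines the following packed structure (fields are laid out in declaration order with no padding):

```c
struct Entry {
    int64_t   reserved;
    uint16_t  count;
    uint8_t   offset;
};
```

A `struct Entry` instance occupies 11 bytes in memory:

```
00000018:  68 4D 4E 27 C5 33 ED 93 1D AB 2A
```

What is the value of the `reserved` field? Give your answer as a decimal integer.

-7787511258792702616

`reserved` is the first field, at byte offset 0, occupying 8 bytes.
Bytes at offsets 0..7: 68 4D 4E 27 C5 33 ED 93.
Little-endian stores the least-significant byte at the lowest address.
Reassemble most-significant byte first: 93 ED 33 C5 27 4E 4D 68 → 0x93ED33C5274E4D68.
Top bit is set, so as a signed 64-bit value this is 0x93ED33C5274E4D68 − 2^64 = -7787511258792702616.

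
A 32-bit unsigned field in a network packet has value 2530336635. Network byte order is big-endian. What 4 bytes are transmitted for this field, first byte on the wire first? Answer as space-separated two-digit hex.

2530336635 in hexadecimal, padded to 32 bits, is 0x96D1DF7B.
Split into bytes (most-significant first): 96 D1 DF 7B.
Big-endian stores the most-significant byte at the lowest address.
So the memory order matches the most-significant-first order: 96 D1 DF 7B.

96 D1 DF 7B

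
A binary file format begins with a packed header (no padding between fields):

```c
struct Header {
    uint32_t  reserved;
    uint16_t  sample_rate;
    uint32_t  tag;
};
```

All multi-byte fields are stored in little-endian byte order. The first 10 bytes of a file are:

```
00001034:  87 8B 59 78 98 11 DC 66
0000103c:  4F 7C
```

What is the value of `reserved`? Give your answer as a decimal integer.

`reserved` is the first field, at byte offset 0, occupying 4 bytes.
Bytes at offsets 0..3: 87 8B 59 78.
In little-endian order the low byte comes first in memory.
Reassemble most-significant byte first: 78 59 8B 87 → 0x78598B87.
0x78598B87 = 2019134343.

2019134343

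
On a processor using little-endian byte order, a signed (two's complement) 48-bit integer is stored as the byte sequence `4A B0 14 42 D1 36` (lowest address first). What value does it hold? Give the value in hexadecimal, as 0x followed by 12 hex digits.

0x36D14214B04A

In little-endian order the low byte comes first in memory.
Reassemble most-significant byte first: 36 D1 42 14 B0 4A → 0x36D14214B04A.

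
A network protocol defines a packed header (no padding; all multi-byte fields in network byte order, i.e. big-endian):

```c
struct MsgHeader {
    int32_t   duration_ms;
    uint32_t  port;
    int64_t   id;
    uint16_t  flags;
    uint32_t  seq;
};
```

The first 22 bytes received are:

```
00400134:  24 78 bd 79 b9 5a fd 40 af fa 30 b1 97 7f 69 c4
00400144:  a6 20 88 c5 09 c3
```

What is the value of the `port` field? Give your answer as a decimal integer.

3109748032

`port` follows `duration_ms` (4 bytes), so it starts at byte offset 4 and occupies 4 bytes.
Bytes at offsets 4..7: B9 5A FD 40.
In big-endian order the high byte comes first in memory.
The bytes are already most-significant first: 0xB95AFD40.
0xB95AFD40 = 3109748032.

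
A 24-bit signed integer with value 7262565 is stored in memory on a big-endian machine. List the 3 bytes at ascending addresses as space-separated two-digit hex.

6E D1 65

7262565 in hexadecimal, padded to 24 bits, is 0x6ED165.
Split into bytes (most-significant first): 6E D1 65.
In big-endian order the high byte comes first in memory.
So the memory order matches the most-significant-first order: 6E D1 65.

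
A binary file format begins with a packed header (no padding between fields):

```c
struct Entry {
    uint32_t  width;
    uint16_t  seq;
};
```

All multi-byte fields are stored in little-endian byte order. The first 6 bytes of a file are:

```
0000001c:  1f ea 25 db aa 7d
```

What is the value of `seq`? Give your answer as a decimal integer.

`seq` follows `width` (4 bytes), so it starts at byte offset 4 and occupies 2 bytes.
Bytes at offsets 4..5: AA 7D.
Little-endian stores the least-significant byte at the lowest address.
Reassemble most-significant byte first: 7D AA → 0x7DAA.
0x7DAA = 32170.

32170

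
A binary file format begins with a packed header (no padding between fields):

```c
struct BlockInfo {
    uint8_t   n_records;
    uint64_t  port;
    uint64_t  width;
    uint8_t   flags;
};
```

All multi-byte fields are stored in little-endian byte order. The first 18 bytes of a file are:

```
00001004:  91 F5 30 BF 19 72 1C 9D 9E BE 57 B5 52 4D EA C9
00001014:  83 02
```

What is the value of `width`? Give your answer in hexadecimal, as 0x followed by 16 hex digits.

0x83C9EA4D52B557BE

`width` follows `n_records` (1 B), `port` (8 B), so it starts at offset 1 + 8 = 9 and occupies 8 bytes.
Bytes at offsets 9..16: BE 57 B5 52 4D EA C9 83.
Little-endian: lowest address holds the least-significant byte.
Reassemble most-significant byte first: 83 C9 EA 4D 52 B5 57 BE → 0x83C9EA4D52B557BE.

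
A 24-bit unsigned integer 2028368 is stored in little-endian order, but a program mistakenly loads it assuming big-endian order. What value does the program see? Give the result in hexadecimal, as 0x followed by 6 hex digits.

2028368 in 24-bit hexadecimal is 0x1EF350.
Stored little-endian, the bytes at ascending addresses are 50 F3 1E.
Read back as big-endian, the last byte is least significant, giving 0x50F31E.

0x50F31E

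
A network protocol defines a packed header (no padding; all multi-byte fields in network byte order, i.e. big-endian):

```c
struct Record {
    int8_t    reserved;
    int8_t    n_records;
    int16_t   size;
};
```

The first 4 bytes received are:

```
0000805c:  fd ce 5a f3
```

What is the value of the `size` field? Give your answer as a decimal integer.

`size` follows `reserved` (1 B), `n_records` (1 B), so it starts at offset 1 + 1 = 2 and occupies 2 bytes.
Bytes at offsets 2..3: 5A F3.
Big-endian stores the most-significant byte at the lowest address.
The bytes are already most-significant first: 0x5AF3.
0x5AF3 = 23283.

23283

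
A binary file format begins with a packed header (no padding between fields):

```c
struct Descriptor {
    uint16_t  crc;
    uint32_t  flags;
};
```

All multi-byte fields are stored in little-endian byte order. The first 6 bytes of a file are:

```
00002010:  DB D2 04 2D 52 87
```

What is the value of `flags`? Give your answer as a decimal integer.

2270309636

`flags` follows `crc` (2 bytes), so it starts at byte offset 2 and occupies 4 bytes.
Bytes at offsets 2..5: 04 2D 52 87.
Little-endian stores the least-significant byte at the lowest address.
Reassemble most-significant byte first: 87 52 2D 04 → 0x87522D04.
0x87522D04 = 2270309636.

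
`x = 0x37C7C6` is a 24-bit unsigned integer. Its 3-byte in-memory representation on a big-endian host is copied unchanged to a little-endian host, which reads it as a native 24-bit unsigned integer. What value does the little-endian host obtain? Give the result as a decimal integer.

Stored big-endian, the bytes at ascending addresses are 37 C7 C6.
Read back as little-endian, the first byte is least significant, giving 0xC6C737.
0xC6C737 = 13027127.

13027127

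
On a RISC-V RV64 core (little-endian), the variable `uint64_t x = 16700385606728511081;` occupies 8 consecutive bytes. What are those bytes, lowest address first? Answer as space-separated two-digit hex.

16700385606728511081 in hexadecimal, padded to 64 bits, is 0xE7C3B03A15196E69.
Split into bytes (most-significant first): E7 C3 B0 3A 15 19 6E 69.
In little-endian order the low byte comes first in memory.
So at ascending addresses the bytes are 69 6E 19 15 3A B0 C3 E7.

69 6E 19 15 3A B0 C3 E7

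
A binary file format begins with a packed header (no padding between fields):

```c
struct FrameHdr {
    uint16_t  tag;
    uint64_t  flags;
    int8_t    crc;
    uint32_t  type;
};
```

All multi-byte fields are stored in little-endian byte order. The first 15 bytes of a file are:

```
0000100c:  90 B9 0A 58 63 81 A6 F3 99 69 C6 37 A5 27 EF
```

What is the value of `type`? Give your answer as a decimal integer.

`type` follows `tag` (2 B), `flags` (8 B), `crc` (1 B), so it starts at offset 2 + 8 + 1 = 11 and occupies 4 bytes.
Bytes at offsets 11..14: 37 A5 27 EF.
Little-endian stores the least-significant byte at the lowest address.
Reassemble most-significant byte first: EF 27 A5 37 → 0xEF27A537.
0xEF27A537 = 4012352823.

4012352823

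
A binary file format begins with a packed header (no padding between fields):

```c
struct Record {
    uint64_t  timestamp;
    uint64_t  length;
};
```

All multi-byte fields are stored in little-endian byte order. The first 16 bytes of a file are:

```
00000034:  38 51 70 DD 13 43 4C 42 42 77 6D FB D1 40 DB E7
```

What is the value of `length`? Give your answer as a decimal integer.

16707018513271584578

`length` follows `timestamp` (8 bytes), so it starts at byte offset 8 and occupies 8 bytes.
Bytes at offsets 8..15: 42 77 6D FB D1 40 DB E7.
In little-endian order the low byte comes first in memory.
Reassemble most-significant byte first: E7 DB 40 D1 FB 6D 77 42 → 0xE7DB40D1FB6D7742.
0xE7DB40D1FB6D7742 = 16707018513271584578.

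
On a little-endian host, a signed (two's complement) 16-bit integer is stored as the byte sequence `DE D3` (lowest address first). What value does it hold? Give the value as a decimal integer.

-11298

In little-endian order the low byte comes first in memory.
Reassemble most-significant byte first: D3 DE → 0xD3DE.
Top bit is set, so as a signed 16-bit value this is 0xD3DE − 2^16 = -11298.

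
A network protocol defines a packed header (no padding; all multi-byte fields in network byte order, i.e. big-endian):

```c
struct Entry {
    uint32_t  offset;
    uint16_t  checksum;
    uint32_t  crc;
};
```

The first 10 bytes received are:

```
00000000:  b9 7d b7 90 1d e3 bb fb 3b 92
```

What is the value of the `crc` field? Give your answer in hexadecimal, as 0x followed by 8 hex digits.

`crc` follows `offset` (4 B), `checksum` (2 B), so it starts at offset 4 + 2 = 6 and occupies 4 bytes.
Bytes at offsets 6..9: BB FB 3B 92.
Big-endian: lowest address holds the most-significant byte.
The bytes are already most-significant first: 0xBBFB3B92.

0xBBFB3B92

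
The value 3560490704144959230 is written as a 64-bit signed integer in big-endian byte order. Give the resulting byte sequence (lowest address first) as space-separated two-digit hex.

3560490704144959230 in hexadecimal, padded to 64 bits, is 0x3169676E5EA406FE.
Split into bytes (most-significant first): 31 69 67 6E 5E A4 06 FE.
Big-endian stores the most-significant byte at the lowest address.
So the memory order matches the most-significant-first order: 31 69 67 6E 5E A4 06 FE.

31 69 67 6E 5E A4 06 FE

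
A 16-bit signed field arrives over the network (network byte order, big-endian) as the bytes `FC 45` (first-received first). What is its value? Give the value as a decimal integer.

-955

Big-endian stores the most-significant byte at the lowest address.
The bytes are already most-significant first: 0xFC45.
Top bit is set, so as a signed 16-bit value this is 0xFC45 − 2^16 = -955.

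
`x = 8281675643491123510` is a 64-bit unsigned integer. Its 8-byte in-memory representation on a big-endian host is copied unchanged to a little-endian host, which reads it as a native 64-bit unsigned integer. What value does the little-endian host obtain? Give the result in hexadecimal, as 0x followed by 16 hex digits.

0x36014B9B1E6CEE72

8281675643491123510 in 64-bit hexadecimal is 0x72EE6C1E9B4B0136.
Stored big-endian, the bytes at ascending addresses are 72 EE 6C 1E 9B 4B 01 36.
Read back as little-endian, the first byte is least significant, giving 0x36014B9B1E6CEE72.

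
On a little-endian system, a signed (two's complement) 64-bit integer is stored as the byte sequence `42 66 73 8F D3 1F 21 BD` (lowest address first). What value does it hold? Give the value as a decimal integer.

-4818535132804454846

Little-endian: lowest address holds the least-significant byte.
Reassemble most-significant byte first: BD 21 1F D3 8F 73 66 42 → 0xBD211FD38F736642.
Top bit is set, so as a signed 64-bit value this is 0xBD211FD38F736642 − 2^64 = -4818535132804454846.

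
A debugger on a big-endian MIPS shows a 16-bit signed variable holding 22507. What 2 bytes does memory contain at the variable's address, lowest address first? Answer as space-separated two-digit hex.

22507 in hexadecimal, padded to 16 bits, is 0x57EB.
Split into bytes (most-significant first): 57 EB.
In big-endian order the high byte comes first in memory.
So the memory order matches the most-significant-first order: 57 EB.

57 EB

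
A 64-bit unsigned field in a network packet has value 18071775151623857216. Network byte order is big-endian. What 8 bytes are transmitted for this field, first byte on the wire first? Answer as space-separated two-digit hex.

18071775151623857216 in hexadecimal, padded to 64 bits, is 0xFACBD7C085456440.
Split into bytes (most-significant first): FA CB D7 C0 85 45 64 40.
Big-endian: lowest address holds the most-significant byte.
So the memory order matches the most-significant-first order: FA CB D7 C0 85 45 64 40.

FA CB D7 C0 85 45 64 40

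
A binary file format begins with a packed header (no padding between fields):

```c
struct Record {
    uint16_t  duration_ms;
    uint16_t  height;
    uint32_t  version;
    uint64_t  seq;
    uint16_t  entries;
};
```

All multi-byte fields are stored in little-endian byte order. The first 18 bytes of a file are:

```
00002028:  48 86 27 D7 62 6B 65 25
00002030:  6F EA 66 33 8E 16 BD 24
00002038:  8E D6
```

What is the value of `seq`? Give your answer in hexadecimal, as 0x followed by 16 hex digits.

`seq` follows `duration_ms` (2 B), `height` (2 B), `version` (4 B), so it starts at offset 2 + 2 + 4 = 8 and occupies 8 bytes.
Bytes at offsets 8..15: 6F EA 66 33 8E 16 BD 24.
Little-endian stores the least-significant byte at the lowest address.
Reassemble most-significant byte first: 24 BD 16 8E 33 66 EA 6F → 0x24BD168E3366EA6F.

0x24BD168E3366EA6F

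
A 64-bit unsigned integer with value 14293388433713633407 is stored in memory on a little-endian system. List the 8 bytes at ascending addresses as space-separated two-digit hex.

14293388433713633407 in hexadecimal, padded to 64 bits, is 0xC65C510D042D987F.
Split into bytes (most-significant first): C6 5C 51 0D 04 2D 98 7F.
In little-endian order the low byte comes first in memory.
So at ascending addresses the bytes are 7F 98 2D 04 0D 51 5C C6.

7F 98 2D 04 0D 51 5C C6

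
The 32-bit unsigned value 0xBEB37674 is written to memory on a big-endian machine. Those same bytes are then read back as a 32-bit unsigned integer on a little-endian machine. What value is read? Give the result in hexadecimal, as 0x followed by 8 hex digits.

0x7476B3BE

Stored big-endian, the bytes at ascending addresses are BE B3 76 74.
Read back as little-endian, the first byte is least significant, giving 0x7476B3BE.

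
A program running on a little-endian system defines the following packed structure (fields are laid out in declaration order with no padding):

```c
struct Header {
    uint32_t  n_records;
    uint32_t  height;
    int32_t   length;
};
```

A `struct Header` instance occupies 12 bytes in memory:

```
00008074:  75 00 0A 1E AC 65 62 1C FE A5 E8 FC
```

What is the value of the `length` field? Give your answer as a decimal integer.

`length` follows `n_records` (4 B), `height` (4 B), so it starts at offset 4 + 4 = 8 and occupies 4 bytes.
Bytes at offsets 8..11: FE A5 E8 FC.
Little-endian stores the least-significant byte at the lowest address.
Reassemble most-significant byte first: FC E8 A5 FE → 0xFCE8A5FE.
Top bit is set, so as a signed 32-bit value this is 0xFCE8A5FE − 2^32 = -51862018.

-51862018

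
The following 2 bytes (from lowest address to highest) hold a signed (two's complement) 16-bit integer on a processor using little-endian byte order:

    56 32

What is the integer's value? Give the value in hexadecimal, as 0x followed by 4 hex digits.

Little-endian stores the least-significant byte at the lowest address.
Reassemble most-significant byte first: 32 56 → 0x3256.

0x3256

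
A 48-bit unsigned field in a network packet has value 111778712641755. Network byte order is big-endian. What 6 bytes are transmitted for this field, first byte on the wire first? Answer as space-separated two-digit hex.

111778712641755 in hexadecimal, padded to 48 bits, is 0x65A98275E0DB.
Split into bytes (most-significant first): 65 A9 82 75 E0 DB.
Big-endian: lowest address holds the most-significant byte.
So the memory order matches the most-significant-first order: 65 A9 82 75 E0 DB.

65 A9 82 75 E0 DB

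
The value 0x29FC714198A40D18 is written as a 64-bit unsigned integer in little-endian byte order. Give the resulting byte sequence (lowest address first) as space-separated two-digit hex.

Split into bytes (most-significant first): 29 FC 71 41 98 A4 0D 18.
In little-endian order the low byte comes first in memory.
So at ascending addresses the bytes are 18 0D A4 98 41 71 FC 29.

18 0D A4 98 41 71 FC 29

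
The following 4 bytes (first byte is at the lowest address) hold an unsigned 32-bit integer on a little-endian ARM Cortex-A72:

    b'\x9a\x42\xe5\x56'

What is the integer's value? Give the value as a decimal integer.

1457865370

Little-endian stores the least-significant byte at the lowest address.
Reassemble most-significant byte first: 56 E5 42 9A → 0x56E5429A.
0x56E5429A = 1457865370.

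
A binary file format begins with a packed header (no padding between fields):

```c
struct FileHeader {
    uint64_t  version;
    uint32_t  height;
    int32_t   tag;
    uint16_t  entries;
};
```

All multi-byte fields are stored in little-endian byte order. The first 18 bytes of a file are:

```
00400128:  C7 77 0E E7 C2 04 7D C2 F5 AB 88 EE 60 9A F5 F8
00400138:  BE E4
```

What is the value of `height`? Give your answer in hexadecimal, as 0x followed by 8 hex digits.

`height` follows `version` (8 bytes), so it starts at byte offset 8 and occupies 4 bytes.
Bytes at offsets 8..11: F5 AB 88 EE.
Little-endian: lowest address holds the least-significant byte.
Reassemble most-significant byte first: EE 88 AB F5 → 0xEE88ABF5.

0xEE88ABF5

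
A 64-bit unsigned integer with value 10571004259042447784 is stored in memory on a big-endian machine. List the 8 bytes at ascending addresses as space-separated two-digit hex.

10571004259042447784 in hexadecimal, padded to 64 bits, is 0x92B3C05DB35DD1A8.
Split into bytes (most-significant first): 92 B3 C0 5D B3 5D D1 A8.
Big-endian: lowest address holds the most-significant byte.
So the memory order matches the most-significant-first order: 92 B3 C0 5D B3 5D D1 A8.

92 B3 C0 5D B3 5D D1 A8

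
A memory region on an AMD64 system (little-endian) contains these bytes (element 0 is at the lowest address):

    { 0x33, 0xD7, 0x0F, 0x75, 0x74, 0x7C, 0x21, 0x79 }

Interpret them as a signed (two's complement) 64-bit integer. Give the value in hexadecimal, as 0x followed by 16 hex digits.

0x79217C74750FD733

Little-endian: lowest address holds the least-significant byte.
Reassemble most-significant byte first: 79 21 7C 74 75 0F D7 33 → 0x79217C74750FD733.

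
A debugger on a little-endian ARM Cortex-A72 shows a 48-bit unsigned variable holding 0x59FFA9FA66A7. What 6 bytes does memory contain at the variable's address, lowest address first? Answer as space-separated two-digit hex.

A7 66 FA A9 FF 59

Split into bytes (most-significant first): 59 FF A9 FA 66 A7.
Little-endian stores the least-significant byte at the lowest address.
So at ascending addresses the bytes are A7 66 FA A9 FF 59.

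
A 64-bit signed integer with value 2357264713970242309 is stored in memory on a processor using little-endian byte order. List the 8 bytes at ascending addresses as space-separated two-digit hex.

2357264713970242309 in hexadecimal, padded to 64 bits, is 0x20B6AFC49DC25305.
Split into bytes (most-significant first): 20 B6 AF C4 9D C2 53 05.
Little-endian stores the least-significant byte at the lowest address.
So at ascending addresses the bytes are 05 53 C2 9D C4 AF B6 20.

05 53 C2 9D C4 AF B6 20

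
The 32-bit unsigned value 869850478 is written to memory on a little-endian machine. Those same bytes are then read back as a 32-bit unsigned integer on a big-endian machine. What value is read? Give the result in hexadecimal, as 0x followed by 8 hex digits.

869850478 in 32-bit hexadecimal is 0x33D8DD6E.
Stored little-endian, the bytes at ascending addresses are 6E DD D8 33.
Read back as big-endian, the last byte is least significant, giving 0x6EDDD833.

0x6EDDD833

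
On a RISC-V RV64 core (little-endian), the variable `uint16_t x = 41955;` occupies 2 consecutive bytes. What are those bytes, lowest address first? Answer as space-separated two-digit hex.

E3 A3

41955 in hexadecimal, padded to 16 bits, is 0xA3E3.
Split into bytes (most-significant first): A3 E3.
Little-endian: lowest address holds the least-significant byte.
So at ascending addresses the bytes are E3 A3.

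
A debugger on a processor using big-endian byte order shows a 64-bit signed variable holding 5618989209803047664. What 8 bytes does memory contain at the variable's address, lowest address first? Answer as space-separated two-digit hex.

5618989209803047664 in hexadecimal, padded to 64 bits, is 0x4DFAA8EA671042F0.
Split into bytes (most-significant first): 4D FA A8 EA 67 10 42 F0.
In big-endian order the high byte comes first in memory.
So the memory order matches the most-significant-first order: 4D FA A8 EA 67 10 42 F0.

4D FA A8 EA 67 10 42 F0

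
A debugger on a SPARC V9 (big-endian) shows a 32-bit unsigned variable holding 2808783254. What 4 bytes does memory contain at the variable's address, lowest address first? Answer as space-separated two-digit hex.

A7 6A A1 96

2808783254 in hexadecimal, padded to 32 bits, is 0xA76AA196.
Split into bytes (most-significant first): A7 6A A1 96.
In big-endian order the high byte comes first in memory.
So the memory order matches the most-significant-first order: A7 6A A1 96.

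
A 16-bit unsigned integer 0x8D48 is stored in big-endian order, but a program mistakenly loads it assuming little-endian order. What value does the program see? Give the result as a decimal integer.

18573

Stored big-endian, the bytes at ascending addresses are 8D 48.
Read back as little-endian, the first byte is least significant, giving 0x488D.
0x488D = 18573.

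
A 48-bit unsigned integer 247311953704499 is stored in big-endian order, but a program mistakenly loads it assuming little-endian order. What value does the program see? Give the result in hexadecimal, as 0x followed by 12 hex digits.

247311953704499 in 48-bit hexadecimal is 0xE0EDCD263633.
Stored big-endian, the bytes at ascending addresses are E0 ED CD 26 36 33.
Read back as little-endian, the first byte is least significant, giving 0x333626CDEDE0.

0x333626CDEDE0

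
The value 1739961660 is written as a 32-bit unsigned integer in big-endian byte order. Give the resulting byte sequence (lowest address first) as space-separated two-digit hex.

67 B5 B5 3C

1739961660 in hexadecimal, padded to 32 bits, is 0x67B5B53C.
Split into bytes (most-significant first): 67 B5 B5 3C.
Big-endian: lowest address holds the most-significant byte.
So the memory order matches the most-significant-first order: 67 B5 B5 3C.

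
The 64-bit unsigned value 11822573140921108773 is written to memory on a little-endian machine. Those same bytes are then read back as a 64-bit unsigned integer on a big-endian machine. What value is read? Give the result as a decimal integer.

11822573140921108773 in 64-bit hexadecimal is 0xA41237A20BAD4925.
Stored little-endian, the bytes at ascending addresses are 25 49 AD 0B A2 37 12 A4.
Read back as big-endian, the last byte is least significant, giving 0x2549AD0BA23712A4.
0x2549AD0BA23712A4 = 2686868918180975268.

2686868918180975268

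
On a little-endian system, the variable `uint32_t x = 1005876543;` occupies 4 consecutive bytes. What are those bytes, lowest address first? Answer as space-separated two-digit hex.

1005876543 in hexadecimal, padded to 32 bits, is 0x3BF4753F.
Split into bytes (most-significant first): 3B F4 75 3F.
Little-endian stores the least-significant byte at the lowest address.
So at ascending addresses the bytes are 3F 75 F4 3B.

3F 75 F4 3B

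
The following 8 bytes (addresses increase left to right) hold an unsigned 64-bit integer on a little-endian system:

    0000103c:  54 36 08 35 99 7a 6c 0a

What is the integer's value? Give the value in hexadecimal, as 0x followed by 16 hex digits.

In little-endian order the low byte comes first in memory.
Reassemble most-significant byte first: 0A 6C 7A 99 35 08 36 54 → 0x0A6C7A9935083654.

0x0A6C7A9935083654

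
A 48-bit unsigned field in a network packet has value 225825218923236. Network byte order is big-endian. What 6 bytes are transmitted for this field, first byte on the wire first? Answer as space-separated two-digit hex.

CD 63 07 F4 8A E4

225825218923236 in hexadecimal, padded to 48 bits, is 0xCD6307F48AE4.
Split into bytes (most-significant first): CD 63 07 F4 8A E4.
Big-endian: lowest address holds the most-significant byte.
So the memory order matches the most-significant-first order: CD 63 07 F4 8A E4.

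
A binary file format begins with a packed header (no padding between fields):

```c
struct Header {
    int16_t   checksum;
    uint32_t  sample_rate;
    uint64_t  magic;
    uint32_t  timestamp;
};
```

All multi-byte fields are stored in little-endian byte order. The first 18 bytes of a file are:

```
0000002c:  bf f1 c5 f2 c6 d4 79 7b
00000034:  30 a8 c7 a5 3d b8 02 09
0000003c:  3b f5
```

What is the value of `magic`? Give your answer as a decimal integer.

`magic` follows `checksum` (2 B), `sample_rate` (4 B), so it starts at offset 2 + 4 = 6 and occupies 8 bytes.
Bytes at offsets 6..13: 79 7B 30 A8 C7 A5 3D B8.
Little-endian: lowest address holds the least-significant byte.
Reassemble most-significant byte first: B8 3D A5 C7 A8 30 7B 79 → 0xB83DA5C7A8307B79.
0xB83DA5C7A8307B79 = 13275949553496914809.

13275949553496914809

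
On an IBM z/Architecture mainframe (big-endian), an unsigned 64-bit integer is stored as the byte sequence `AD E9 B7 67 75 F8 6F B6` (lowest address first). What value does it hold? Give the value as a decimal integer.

12531749093123846070

Big-endian stores the most-significant byte at the lowest address.
The bytes are already most-significant first: 0xADE9B76775F86FB6.
0xADE9B76775F86FB6 = 12531749093123846070.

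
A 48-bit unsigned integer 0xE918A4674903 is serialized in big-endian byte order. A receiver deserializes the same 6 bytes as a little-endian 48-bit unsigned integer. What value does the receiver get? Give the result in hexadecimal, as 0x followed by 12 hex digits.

Stored big-endian, the bytes at ascending addresses are E9 18 A4 67 49 03.
Read back as little-endian, the first byte is least significant, giving 0x034967A418E9.

0x034967A418E9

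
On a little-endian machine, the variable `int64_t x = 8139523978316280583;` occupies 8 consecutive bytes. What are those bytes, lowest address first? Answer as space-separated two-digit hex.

07 F3 50 E8 EE 65 F5 70

8139523978316280583 in hexadecimal, padded to 64 bits, is 0x70F565EEE850F307.
Split into bytes (most-significant first): 70 F5 65 EE E8 50 F3 07.
In little-endian order the low byte comes first in memory.
So at ascending addresses the bytes are 07 F3 50 E8 EE 65 F5 70.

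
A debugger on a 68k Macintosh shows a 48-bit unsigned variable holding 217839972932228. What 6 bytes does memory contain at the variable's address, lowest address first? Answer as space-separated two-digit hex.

217839972932228 in hexadecimal, padded to 48 bits, is 0xC61FD2345A84.
Split into bytes (most-significant first): C6 1F D2 34 5A 84.
In big-endian order the high byte comes first in memory.
So the memory order matches the most-significant-first order: C6 1F D2 34 5A 84.

C6 1F D2 34 5A 84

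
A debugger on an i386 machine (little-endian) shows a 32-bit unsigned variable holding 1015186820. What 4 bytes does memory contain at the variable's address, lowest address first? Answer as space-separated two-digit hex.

84 85 82 3C

1015186820 in hexadecimal, padded to 32 bits, is 0x3C828584.
Split into bytes (most-significant first): 3C 82 85 84.
Little-endian stores the least-significant byte at the lowest address.
So at ascending addresses the bytes are 84 85 82 3C.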